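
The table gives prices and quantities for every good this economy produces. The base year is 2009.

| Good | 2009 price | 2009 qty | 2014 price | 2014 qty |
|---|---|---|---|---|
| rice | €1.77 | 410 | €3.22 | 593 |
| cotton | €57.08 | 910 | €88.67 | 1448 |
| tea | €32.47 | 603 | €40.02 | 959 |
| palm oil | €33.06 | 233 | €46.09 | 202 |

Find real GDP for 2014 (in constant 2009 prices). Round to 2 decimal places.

Real GDP 2014 = Σ (p_2009 × q_2014) = 1.77·593 + 57.08·1448 + 32.47·959 + 33.06·202 = 121518.30.

€121518.30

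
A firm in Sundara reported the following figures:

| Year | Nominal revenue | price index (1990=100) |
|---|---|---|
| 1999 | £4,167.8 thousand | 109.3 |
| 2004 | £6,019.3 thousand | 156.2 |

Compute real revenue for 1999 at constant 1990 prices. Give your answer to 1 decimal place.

£3,813.2 thousand

Real revenue = Nominal / (price index/100) = 4167.8 / 1.093 = 3813.17.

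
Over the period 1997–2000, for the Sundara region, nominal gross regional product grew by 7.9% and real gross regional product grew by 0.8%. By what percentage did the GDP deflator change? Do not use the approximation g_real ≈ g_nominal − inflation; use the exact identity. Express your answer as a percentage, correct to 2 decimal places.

(1 + g_nom) = (1 + g_real)(1 + π), so π = 1.0790 / 1.0080 − 1 = 0.07044.

7.04%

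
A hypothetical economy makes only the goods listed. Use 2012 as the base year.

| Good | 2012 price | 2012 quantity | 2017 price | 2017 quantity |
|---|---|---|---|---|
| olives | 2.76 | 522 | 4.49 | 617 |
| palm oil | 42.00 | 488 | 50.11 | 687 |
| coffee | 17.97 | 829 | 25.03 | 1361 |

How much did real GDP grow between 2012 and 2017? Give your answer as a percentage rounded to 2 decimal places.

49.36%

Real GDP 2012 = Nominal GDP 2012 = 2.76·522 + 42.00·488 + 17.97·829 = 36833.85.
Real GDP 2017 (at 2012 prices) = 2.76·617 + 42.00·687 + 17.97·1361 = 55014.09.
Real growth = 55014.09/36833.85 − 1 = 0.4936.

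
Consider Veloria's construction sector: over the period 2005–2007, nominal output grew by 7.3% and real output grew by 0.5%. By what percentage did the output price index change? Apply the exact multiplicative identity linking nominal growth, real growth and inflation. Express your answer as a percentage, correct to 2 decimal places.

(1 + g_nom) = (1 + g_real)(1 + π), so π = 1.0730 / 1.0050 − 1 = 0.06766.

6.77%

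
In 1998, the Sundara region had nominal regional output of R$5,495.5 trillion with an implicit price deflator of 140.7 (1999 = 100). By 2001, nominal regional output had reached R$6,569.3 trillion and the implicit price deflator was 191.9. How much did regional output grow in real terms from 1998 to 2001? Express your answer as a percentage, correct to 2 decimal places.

Deflate each year: 1998 → 5495.5/1.407 = 3905.83; 2001 → 6569.3/1.919 = 3423.29.
So real regional output changed by 3423.29/3905.83 − 1 = -0.1235, i.e. -12.35%.

-12.35%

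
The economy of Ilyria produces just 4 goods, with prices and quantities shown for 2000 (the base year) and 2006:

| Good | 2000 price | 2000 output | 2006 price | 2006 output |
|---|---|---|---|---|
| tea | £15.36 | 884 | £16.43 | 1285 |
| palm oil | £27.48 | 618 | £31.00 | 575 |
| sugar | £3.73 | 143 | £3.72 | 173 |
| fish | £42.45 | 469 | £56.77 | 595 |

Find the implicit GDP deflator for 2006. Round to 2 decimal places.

119.40

Nominal GDP 2006 = 16.43·1285 + 31.00·575 + 3.72·173 + 56.77·595 = 73359.26.
Real GDP 2006 (at 2000 prices) = 15.36·1285 + 27.48·575 + 3.73·173 + 42.45·595 = 61441.64.
Deflator = Nominal/Real × 100 = 73359.26/61441.64 × 100 = 119.397.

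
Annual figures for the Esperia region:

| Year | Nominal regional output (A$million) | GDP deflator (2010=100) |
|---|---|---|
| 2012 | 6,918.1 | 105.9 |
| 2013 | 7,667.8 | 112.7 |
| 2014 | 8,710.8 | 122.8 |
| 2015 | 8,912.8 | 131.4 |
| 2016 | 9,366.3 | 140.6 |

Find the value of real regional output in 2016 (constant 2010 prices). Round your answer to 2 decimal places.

A$6,661.66 million

Real regional output 2016 = 9366.3 / 1.406 = 6661.66.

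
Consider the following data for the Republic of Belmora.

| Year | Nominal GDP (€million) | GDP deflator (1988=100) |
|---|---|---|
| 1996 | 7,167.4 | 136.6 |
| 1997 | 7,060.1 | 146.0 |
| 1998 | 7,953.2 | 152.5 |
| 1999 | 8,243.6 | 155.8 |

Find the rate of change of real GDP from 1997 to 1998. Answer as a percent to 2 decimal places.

7.85%

Real GDP 1997 = 7060.1/1.460 = 4835.68.
Real GDP 1998 = 7953.2/1.525 = 5215.21.
Change = 5215.21/4835.68 − 1 = 0.0785.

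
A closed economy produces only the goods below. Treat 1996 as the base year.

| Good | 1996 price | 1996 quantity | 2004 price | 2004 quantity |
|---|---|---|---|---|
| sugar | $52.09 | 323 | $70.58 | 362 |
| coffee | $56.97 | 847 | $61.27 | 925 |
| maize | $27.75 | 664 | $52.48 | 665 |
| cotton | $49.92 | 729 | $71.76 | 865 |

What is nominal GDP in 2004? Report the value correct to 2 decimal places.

Nominal GDP 2004 = Σ (p_2004 × q_2004) = 70.58·362 + 61.27·925 + 52.48·665 + 71.76·865 = 179196.31.

$179196.31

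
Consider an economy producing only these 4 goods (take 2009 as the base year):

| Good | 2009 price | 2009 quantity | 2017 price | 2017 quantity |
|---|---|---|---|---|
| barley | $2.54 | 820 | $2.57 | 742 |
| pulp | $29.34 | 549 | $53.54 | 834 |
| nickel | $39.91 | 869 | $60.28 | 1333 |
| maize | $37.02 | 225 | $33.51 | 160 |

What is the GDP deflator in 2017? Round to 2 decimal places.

154.75

Nominal GDP 2017 = 2.57·742 + 53.54·834 + 60.28·1333 + 33.51·160 = 132274.14.
Real GDP 2017 (at 2009 prices) = 2.54·742 + 29.34·834 + 39.91·1333 + 37.02·160 = 85477.47.
Deflator = Nominal/Real × 100 = 132274.14/85477.47 × 100 = 154.747.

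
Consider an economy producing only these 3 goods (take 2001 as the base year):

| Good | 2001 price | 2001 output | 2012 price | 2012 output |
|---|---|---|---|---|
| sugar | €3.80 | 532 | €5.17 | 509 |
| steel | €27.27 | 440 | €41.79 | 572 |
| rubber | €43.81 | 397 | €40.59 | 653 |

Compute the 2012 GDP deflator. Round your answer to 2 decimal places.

114.95

Nominal GDP 2012 = 5.17·509 + 41.79·572 + 40.59·653 = 53040.68.
Real GDP 2012 (at 2001 prices) = 3.80·509 + 27.27·572 + 43.81·653 = 46140.57.
Deflator = Nominal/Real × 100 = 53040.68/46140.57 × 100 = 114.955.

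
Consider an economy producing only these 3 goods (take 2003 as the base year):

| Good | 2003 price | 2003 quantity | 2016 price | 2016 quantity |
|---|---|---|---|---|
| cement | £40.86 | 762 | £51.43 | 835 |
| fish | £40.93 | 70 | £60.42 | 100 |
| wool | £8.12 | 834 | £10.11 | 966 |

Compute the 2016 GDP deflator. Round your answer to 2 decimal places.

127.57

Nominal GDP 2016 = 51.43·835 + 60.42·100 + 10.11·966 = 58752.31.
Real GDP 2016 (at 2003 prices) = 40.86·835 + 40.93·100 + 8.12·966 = 46055.02.
Deflator = Nominal/Real × 100 = 58752.31/46055.02 × 100 = 127.570.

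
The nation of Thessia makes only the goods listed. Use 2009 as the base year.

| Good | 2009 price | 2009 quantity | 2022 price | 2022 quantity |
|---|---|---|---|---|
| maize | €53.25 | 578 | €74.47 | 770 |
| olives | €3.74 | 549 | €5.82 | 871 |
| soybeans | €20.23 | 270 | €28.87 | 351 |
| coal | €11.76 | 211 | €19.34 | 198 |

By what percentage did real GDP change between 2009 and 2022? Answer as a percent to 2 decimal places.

31.67%

Real GDP 2009 = Nominal GDP 2009 = 53.25·578 + 3.74·549 + 20.23·270 + 11.76·211 = 40775.22.
Real GDP 2022 (at 2009 prices) = 53.25·770 + 3.74·871 + 20.23·351 + 11.76·198 = 53689.25.
Real growth = 53689.25/40775.22 − 1 = 0.3167.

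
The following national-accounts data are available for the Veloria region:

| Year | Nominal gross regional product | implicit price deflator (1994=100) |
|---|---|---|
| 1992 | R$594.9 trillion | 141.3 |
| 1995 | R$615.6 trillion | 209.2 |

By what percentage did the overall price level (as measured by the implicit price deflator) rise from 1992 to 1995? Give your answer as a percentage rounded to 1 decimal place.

48.1%

Price-level change = 209.2 / 141.3 − 1 = 0.4805.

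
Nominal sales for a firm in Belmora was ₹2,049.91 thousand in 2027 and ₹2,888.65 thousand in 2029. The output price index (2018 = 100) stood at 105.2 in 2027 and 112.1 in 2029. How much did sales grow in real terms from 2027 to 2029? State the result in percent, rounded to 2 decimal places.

32.24%

Real sales 2027 = 2049.91 / 1.052 = 1948.58.
Real sales 2029 = 2888.65 / 1.121 = 2576.85.
Real growth = 2576.85 / 1948.58 − 1 = 0.3224.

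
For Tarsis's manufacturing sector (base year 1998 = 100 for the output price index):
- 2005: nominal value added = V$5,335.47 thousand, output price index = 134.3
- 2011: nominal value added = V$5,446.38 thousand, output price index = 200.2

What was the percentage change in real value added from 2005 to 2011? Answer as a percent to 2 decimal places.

-31.52%

Real value added 2005 = 5335.47 / 1.343 = 3972.80.
Real value added 2011 = 5446.38 / 2.002 = 2720.47.
Real growth = 2720.47 / 3972.80 − 1 = -0.3152.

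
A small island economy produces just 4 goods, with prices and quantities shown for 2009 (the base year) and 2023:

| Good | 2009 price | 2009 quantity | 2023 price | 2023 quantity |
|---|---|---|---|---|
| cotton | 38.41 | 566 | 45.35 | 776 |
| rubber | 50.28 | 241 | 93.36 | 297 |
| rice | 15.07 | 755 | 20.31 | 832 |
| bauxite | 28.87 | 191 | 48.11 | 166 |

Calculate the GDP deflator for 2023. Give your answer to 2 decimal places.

Nominal GDP 2023 = 45.35·776 + 93.36·297 + 20.31·832 + 48.11·166 = 87803.70.
Real GDP 2023 (at 2009 prices) = 38.41·776 + 50.28·297 + 15.07·832 + 28.87·166 = 62069.98.
Deflator = Nominal/Real × 100 = 87803.70/62069.98 × 100 = 141.459.

141.46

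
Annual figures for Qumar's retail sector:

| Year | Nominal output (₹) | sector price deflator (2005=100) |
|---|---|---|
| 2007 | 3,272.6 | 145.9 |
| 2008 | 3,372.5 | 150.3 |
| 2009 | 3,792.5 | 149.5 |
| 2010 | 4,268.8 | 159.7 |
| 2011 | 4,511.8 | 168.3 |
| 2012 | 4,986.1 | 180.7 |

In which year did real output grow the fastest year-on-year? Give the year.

2009

2008: real = 3372.5/1.503 = 2243.85; growth vs 2007 (2243.04) = 0.04%.
2009: real = 3792.5/1.495 = 2536.79; growth vs 2008 (2243.85) = 13.06%.
2010: real = 4268.8/1.597 = 2673.01; growth vs 2009 (2536.79) = 5.37%.
2011: real = 4511.8/1.683 = 2680.81; growth vs 2010 (2673.01) = 0.29%.
2012: real = 4986.1/1.807 = 2759.32; growth vs 2011 (2680.81) = 2.93%.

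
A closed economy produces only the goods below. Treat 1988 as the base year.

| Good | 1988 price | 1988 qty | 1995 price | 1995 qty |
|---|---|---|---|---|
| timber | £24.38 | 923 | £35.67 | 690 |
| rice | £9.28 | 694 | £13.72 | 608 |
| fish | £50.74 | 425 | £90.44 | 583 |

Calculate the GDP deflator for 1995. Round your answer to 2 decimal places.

164.63

Nominal GDP 1995 = 35.67·690 + 13.72·608 + 90.44·583 = 85680.58.
Real GDP 1995 (at 1988 prices) = 24.38·690 + 9.28·608 + 50.74·583 = 52045.86.
Deflator = Nominal/Real × 100 = 85680.58/52045.86 × 100 = 164.625.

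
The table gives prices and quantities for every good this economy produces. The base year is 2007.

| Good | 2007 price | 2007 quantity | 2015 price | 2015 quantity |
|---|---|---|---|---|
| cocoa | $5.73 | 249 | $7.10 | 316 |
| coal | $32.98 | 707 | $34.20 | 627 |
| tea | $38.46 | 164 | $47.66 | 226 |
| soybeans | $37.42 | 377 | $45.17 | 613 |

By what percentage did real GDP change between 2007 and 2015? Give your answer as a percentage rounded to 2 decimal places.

Real GDP 2007 = Nominal GDP 2007 = 5.73·249 + 32.98·707 + 38.46·164 + 37.42·377 = 45158.41.
Real GDP 2015 (at 2007 prices) = 5.73·316 + 32.98·627 + 38.46·226 + 37.42·613 = 54119.56.
Real growth = 54119.56/45158.41 − 1 = 0.1984.

19.84%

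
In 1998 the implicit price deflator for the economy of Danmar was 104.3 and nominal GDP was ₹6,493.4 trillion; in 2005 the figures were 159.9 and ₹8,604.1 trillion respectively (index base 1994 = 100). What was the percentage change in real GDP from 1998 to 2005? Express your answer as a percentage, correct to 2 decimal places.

-13.57%

Real GDP 1998 = 6493.4 / 1.043 = 6225.70.
Real GDP 2005 = 8604.1 / 1.599 = 5380.93.
Real growth = 5380.93 / 6225.70 − 1 = -0.1357.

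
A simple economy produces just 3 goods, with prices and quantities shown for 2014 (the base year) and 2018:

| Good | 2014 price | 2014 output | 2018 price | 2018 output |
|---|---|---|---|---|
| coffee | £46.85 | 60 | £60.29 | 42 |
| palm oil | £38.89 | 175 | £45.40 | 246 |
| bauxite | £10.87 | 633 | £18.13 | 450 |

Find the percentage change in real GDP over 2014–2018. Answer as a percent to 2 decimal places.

Real GDP 2014 = Nominal GDP 2014 = 46.85·60 + 38.89·175 + 10.87·633 = 16497.46.
Real GDP 2018 (at 2014 prices) = 46.85·42 + 38.89·246 + 10.87·450 = 16426.14.
Real growth = 16426.14/16497.46 − 1 = -0.0043.

-0.43%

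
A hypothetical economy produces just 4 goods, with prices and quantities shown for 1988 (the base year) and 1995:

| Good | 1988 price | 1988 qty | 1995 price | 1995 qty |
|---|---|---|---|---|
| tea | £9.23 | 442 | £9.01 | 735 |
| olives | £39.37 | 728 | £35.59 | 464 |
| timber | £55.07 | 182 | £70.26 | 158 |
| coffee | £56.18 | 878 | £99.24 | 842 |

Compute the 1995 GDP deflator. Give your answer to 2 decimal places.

145.33

Nominal GDP 1995 = 9.01·735 + 35.59·464 + 70.26·158 + 99.24·842 = 117797.27.
Real GDP 1995 (at 1988 prices) = 9.23·735 + 39.37·464 + 55.07·158 + 56.18·842 = 81056.35.
Deflator = Nominal/Real × 100 = 117797.27/81056.35 × 100 = 145.328.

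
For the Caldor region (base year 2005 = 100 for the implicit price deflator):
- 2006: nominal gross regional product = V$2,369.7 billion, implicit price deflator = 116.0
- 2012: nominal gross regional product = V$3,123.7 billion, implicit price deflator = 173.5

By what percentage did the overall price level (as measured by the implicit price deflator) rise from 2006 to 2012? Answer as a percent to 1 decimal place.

49.6%

Price-level change = 173.5 / 116.0 − 1 = 0.4957.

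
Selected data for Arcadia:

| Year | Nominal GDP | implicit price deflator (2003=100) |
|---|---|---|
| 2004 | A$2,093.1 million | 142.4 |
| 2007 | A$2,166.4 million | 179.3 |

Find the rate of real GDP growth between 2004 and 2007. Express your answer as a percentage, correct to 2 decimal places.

Deflate each year: 2004 → 2093.1/1.424 = 1469.87; 2007 → 2166.4/1.793 = 1208.25.
So real GDP changed by 1208.25/1469.87 − 1 = -0.1780, i.e. -17.80%.

-17.80%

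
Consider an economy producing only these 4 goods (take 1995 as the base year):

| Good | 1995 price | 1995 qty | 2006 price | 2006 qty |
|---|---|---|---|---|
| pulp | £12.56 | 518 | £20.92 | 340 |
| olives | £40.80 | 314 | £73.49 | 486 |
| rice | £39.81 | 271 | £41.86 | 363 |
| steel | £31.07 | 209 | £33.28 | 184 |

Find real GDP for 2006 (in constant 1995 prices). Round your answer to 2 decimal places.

Real GDP 2006 = Σ (p_1995 × q_2006) = 12.56·340 + 40.80·486 + 39.81·363 + 31.07·184 = 44267.11.

£44267.11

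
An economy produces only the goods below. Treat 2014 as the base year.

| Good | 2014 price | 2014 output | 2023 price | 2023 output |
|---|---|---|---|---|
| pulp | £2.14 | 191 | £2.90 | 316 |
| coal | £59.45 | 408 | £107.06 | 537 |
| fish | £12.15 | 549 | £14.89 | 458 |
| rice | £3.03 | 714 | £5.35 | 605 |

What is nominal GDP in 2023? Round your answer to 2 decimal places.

Nominal GDP 2023 = Σ (p_2023 × q_2023) = 2.90·316 + 107.06·537 + 14.89·458 + 5.35·605 = 68463.99.

£68463.99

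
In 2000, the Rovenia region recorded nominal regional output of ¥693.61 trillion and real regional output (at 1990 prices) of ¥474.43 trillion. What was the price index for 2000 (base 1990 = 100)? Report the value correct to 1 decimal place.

146.2

price index = (Nominal / Real) × 100 = 693.61 / 474.43 × 100 = 146.20.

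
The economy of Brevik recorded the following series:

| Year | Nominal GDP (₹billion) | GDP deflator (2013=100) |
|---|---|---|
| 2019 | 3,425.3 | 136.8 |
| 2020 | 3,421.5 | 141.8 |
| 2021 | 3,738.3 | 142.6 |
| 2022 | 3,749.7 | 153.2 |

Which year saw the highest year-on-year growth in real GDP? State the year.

2021

2020: real = 3421.5/1.418 = 2412.91; growth vs 2019 (2503.87) = -3.63%.
2021: real = 3738.3/1.426 = 2621.53; growth vs 2020 (2412.91) = 8.65%.
2022: real = 3749.7/1.532 = 2447.58; growth vs 2021 (2621.53) = -6.64%.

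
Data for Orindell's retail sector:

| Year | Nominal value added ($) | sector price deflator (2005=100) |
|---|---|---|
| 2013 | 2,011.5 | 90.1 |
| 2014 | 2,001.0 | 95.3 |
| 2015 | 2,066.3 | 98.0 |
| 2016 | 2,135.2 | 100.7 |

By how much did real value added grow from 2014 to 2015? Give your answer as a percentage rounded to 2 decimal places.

0.42%

Real value added 2014 = 2001.0/0.953 = 2099.69.
Real value added 2015 = 2066.3/0.980 = 2108.47.
Change = 2108.47/2099.69 − 1 = 0.0042.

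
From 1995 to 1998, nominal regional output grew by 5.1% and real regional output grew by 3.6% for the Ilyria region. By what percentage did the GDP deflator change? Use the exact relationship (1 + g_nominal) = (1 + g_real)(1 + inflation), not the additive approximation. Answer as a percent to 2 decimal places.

1.45%

(1 + g_nom) = (1 + g_real)(1 + π), so π = 1.0510 / 1.0360 − 1 = 0.01448.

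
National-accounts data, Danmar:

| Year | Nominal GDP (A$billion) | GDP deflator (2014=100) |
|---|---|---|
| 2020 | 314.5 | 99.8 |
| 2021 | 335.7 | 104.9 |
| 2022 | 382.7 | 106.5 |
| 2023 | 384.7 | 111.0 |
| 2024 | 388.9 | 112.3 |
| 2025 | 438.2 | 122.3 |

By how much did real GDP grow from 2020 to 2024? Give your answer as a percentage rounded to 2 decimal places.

Real GDP 2020 = 314.5/0.998 = 315.13.
Real GDP 2024 = 388.9/1.123 = 346.30.
Change = 346.30/315.13 − 1 = 0.0989.

9.89%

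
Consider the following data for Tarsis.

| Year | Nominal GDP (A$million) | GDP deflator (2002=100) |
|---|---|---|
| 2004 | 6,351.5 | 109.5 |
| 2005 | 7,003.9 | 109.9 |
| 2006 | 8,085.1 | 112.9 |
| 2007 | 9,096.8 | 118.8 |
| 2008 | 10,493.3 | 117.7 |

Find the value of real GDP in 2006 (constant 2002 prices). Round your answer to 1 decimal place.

Real GDP 2006 = 8085.1 / 1.129 = 7161.29.

A$7,161.3 million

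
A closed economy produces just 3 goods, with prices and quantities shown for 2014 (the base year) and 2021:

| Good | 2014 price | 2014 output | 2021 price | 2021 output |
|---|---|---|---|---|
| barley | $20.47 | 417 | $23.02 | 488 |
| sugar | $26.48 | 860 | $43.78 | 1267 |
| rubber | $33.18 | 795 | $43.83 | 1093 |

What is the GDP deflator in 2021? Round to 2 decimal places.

Nominal GDP 2021 = 23.02·488 + 43.78·1267 + 43.83·1093 = 114609.21.
Real GDP 2021 (at 2014 prices) = 20.47·488 + 26.48·1267 + 33.18·1093 = 79805.26.
Deflator = Nominal/Real × 100 = 114609.21/79805.26 × 100 = 143.611.

143.61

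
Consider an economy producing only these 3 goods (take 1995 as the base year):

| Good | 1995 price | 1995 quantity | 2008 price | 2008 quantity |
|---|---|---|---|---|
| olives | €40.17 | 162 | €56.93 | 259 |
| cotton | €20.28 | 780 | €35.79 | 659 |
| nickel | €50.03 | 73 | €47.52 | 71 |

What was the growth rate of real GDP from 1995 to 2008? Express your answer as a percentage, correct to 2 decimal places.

Real GDP 1995 = Nominal GDP 1995 = 40.17·162 + 20.28·780 + 50.03·73 = 25978.13.
Real GDP 2008 (at 1995 prices) = 40.17·259 + 20.28·659 + 50.03·71 = 27320.68.
Real growth = 27320.68/25978.13 − 1 = 0.0517.

5.17%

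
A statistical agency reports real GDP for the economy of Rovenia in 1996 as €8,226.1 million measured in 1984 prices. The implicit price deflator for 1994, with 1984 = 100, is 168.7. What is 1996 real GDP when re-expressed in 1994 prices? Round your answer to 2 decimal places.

Real GDP in 1994 prices = Real GDP in 1984 prices × (P_1994/P_1984) = 8226.1 × 1.687 = 13877.43.

€13,877.43 million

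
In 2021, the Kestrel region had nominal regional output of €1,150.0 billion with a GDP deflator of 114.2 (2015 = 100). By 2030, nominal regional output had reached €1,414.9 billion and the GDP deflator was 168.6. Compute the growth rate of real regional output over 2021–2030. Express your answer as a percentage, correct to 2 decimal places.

Deflate each year: 2021 → 1150.0/1.142 = 1007.01; 2030 → 1414.9/1.686 = 839.21.
So real regional output changed by 839.21/1007.01 − 1 = -0.1666, i.e. -16.66%.

-16.66%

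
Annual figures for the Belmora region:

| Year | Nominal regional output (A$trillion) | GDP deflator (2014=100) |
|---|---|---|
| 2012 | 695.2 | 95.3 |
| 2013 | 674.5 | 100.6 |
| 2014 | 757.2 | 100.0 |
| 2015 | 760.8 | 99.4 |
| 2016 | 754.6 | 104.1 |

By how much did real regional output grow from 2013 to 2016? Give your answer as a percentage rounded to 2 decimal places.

8.11%

Real regional output 2013 = 674.5/1.006 = 670.48.
Real regional output 2016 = 754.6/1.041 = 724.88.
Change = 724.88/670.48 − 1 = 0.0811.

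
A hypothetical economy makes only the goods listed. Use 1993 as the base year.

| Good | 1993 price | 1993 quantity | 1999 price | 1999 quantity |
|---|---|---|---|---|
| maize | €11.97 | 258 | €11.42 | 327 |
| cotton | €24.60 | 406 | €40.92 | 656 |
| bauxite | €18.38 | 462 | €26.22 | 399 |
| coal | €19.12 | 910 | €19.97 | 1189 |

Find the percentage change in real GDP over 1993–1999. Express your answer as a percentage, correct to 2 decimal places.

Real GDP 1993 = Nominal GDP 1993 = 11.97·258 + 24.60·406 + 18.38·462 + 19.12·910 = 38966.62.
Real GDP 1999 (at 1993 prices) = 11.97·327 + 24.60·656 + 18.38·399 + 19.12·1189 = 50119.09.
Real growth = 50119.09/38966.62 − 1 = 0.2862.

28.62%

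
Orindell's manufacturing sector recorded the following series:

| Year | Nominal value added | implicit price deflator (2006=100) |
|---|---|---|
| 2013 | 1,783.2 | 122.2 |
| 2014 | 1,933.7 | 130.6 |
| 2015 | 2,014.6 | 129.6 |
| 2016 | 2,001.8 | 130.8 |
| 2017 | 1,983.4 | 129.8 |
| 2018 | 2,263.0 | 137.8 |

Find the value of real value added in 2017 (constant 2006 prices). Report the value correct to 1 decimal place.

Real value added 2017 = 1983.4 / 1.298 = 1528.04.

1,528.0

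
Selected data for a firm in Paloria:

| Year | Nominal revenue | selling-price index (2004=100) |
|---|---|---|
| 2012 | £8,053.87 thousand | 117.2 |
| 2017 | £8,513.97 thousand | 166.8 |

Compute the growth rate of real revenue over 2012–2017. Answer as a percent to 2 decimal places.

-25.72%

Real revenue 2012 = 8053.87 / 1.172 = 6871.90.
Real revenue 2017 = 8513.97 / 1.668 = 5104.30.
Real growth = 5104.30 / 6871.90 − 1 = -0.2572.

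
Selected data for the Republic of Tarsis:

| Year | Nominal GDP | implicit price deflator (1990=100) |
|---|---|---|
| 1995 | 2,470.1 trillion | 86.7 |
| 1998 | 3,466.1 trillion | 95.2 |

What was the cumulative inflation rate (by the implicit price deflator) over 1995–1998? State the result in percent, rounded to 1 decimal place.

Price-level change = 95.2 / 86.7 − 1 = 0.0980.

9.8%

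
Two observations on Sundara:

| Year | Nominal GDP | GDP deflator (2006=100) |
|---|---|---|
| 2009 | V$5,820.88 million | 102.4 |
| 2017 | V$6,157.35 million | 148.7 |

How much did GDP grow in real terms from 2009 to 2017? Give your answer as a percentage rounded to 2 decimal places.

-27.16%

Real GDP 2009 = 5820.88 / 1.024 = 5684.45.
Real GDP 2017 = 6157.35 / 1.487 = 4140.79.
Real growth = 4140.79 / 5684.45 − 1 = -0.2716.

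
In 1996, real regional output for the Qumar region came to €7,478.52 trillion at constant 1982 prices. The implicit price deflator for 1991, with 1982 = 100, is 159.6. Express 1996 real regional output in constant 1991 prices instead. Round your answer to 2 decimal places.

€11,935.72 trillion

Real regional output in 1991 prices = Real regional output in 1982 prices × (P_1991/P_1982) = 7478.52 × 1.596 = 11935.72.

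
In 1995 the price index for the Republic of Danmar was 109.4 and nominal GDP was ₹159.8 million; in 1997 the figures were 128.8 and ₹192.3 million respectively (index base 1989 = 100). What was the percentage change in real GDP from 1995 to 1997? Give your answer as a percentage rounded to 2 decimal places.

2.21%

Deflate each year: 1995 → 159.8/1.094 = 146.07; 1997 → 192.3/1.288 = 149.30.
So real GDP changed by 149.30/146.07 − 1 = 0.0221, i.e. 2.21%.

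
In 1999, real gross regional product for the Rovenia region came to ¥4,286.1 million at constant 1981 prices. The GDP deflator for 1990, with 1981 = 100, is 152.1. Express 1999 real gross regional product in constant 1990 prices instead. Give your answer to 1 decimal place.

Real gross regional product in 1990 prices = Real gross regional product in 1981 prices × (P_1990/P_1981) = 4286.1 × 1.521 = 6519.16.

¥6,519.2 million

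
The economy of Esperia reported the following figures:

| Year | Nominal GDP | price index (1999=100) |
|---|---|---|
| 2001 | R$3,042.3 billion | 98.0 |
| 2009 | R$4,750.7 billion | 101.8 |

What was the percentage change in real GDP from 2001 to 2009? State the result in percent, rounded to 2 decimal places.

50.33%

Deflate each year: 2001 → 3042.3/0.980 = 3104.39; 2009 → 4750.7/1.018 = 4666.70.
So real GDP changed by 4666.70/3104.39 − 1 = 0.5033, i.e. 50.33%.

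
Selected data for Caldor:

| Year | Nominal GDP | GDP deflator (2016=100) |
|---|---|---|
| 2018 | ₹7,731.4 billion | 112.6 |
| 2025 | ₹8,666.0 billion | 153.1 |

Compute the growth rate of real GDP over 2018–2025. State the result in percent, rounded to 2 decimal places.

-17.56%

Deflate each year: 2018 → 7731.4/1.126 = 6866.25; 2025 → 8666.0/1.531 = 5660.35.
So real GDP changed by 5660.35/6866.25 − 1 = -0.1756, i.e. -17.56%.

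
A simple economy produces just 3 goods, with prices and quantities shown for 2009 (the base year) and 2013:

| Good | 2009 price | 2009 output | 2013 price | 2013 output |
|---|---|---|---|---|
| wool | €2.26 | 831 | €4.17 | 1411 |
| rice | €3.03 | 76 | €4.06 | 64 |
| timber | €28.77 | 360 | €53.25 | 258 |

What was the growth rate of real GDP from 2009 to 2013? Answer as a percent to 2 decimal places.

Real GDP 2009 = Nominal GDP 2009 = 2.26·831 + 3.03·76 + 28.77·360 = 12465.54.
Real GDP 2013 (at 2009 prices) = 2.26·1411 + 3.03·64 + 28.77·258 = 10805.44.
Real growth = 10805.44/12465.54 − 1 = -0.1332.

-13.32%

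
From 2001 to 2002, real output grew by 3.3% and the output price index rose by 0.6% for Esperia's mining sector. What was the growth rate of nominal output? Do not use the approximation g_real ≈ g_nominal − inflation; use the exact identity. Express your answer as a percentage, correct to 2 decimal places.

3.92%

(1 + g_nom) = (1 + g_real)(1 + π) = 1.0330 × 1.0060 = 1.03920.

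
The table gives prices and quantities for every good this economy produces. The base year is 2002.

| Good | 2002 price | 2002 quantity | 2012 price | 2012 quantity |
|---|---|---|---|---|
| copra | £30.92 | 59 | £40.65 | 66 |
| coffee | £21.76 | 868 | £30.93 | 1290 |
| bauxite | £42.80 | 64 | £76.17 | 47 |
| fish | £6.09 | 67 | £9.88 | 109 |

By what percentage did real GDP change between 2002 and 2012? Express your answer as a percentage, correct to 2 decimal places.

37.42%

Real GDP 2002 = Nominal GDP 2002 = 30.92·59 + 21.76·868 + 42.80·64 + 6.09·67 = 23859.19.
Real GDP 2012 (at 2002 prices) = 30.92·66 + 21.76·1290 + 42.80·47 + 6.09·109 = 32786.53.
Real growth = 32786.53/23859.19 − 1 = 0.3742.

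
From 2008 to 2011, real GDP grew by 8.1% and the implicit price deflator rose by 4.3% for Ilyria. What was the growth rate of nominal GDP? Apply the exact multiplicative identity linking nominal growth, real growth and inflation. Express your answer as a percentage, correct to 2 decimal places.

(1 + g_nom) = (1 + g_real)(1 + π) = 1.0810 × 1.0430 = 1.12748.

12.75%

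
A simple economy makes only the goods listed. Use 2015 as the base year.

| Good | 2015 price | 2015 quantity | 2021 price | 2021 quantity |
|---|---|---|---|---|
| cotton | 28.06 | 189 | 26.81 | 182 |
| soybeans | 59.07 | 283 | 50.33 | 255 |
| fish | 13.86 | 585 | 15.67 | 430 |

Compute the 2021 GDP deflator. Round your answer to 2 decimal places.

93.58

Nominal GDP 2021 = 26.81·182 + 50.33·255 + 15.67·430 = 24451.67.
Real GDP 2021 (at 2015 prices) = 28.06·182 + 59.07·255 + 13.86·430 = 26129.57.
Deflator = Nominal/Real × 100 = 24451.67/26129.57 × 100 = 93.579.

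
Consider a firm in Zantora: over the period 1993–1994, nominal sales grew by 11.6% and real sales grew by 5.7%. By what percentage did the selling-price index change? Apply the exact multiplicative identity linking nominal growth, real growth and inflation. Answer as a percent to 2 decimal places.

(1 + g_nom) = (1 + g_real)(1 + π), so π = 1.1160 / 1.0570 − 1 = 0.05582.

5.58%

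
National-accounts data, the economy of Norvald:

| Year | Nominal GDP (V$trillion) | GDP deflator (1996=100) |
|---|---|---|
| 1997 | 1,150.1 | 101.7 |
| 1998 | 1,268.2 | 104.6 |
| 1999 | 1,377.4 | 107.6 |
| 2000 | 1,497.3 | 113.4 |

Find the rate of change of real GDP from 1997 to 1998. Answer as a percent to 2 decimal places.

Real GDP 1997 = 1150.1/1.017 = 1130.88.
Real GDP 1998 = 1268.2/1.046 = 1212.43.
Change = 1212.43/1130.88 − 1 = 0.0721.

7.21%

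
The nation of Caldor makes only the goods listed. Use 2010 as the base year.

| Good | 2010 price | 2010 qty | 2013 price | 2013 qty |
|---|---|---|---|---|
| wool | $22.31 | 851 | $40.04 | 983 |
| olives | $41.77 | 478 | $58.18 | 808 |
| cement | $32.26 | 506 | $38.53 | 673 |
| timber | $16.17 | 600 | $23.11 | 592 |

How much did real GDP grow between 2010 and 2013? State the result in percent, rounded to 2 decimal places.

Real GDP 2010 = Nominal GDP 2010 = 22.31·851 + 41.77·478 + 32.26·506 + 16.17·600 = 64977.43.
Real GDP 2013 (at 2010 prices) = 22.31·983 + 41.77·808 + 32.26·673 + 16.17·592 = 86964.51.
Real growth = 86964.51/64977.43 − 1 = 0.3384.

33.84%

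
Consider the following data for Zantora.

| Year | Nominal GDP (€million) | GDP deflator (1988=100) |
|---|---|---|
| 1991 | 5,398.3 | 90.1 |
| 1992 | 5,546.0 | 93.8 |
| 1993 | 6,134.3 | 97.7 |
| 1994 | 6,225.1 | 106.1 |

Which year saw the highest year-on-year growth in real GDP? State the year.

1992: real = 5546.0/0.938 = 5912.58; growth vs 1991 (5991.45) = -1.32%.
1993: real = 6134.3/0.977 = 6278.71; growth vs 1992 (5912.58) = 6.19%.
1994: real = 6225.1/1.061 = 5867.20; growth vs 1993 (6278.71) = -6.55%.

1993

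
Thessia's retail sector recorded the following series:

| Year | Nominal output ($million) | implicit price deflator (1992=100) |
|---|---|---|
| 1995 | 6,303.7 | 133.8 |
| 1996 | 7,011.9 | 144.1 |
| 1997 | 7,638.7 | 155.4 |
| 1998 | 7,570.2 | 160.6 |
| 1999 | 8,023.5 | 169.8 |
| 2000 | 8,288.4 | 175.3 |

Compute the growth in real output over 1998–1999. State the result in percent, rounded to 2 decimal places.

0.25%

Real output 1998 = 7570.2/1.606 = 4713.70.
Real output 1999 = 8023.5/1.698 = 4725.27.
Change = 4725.27/4713.70 − 1 = 0.0025.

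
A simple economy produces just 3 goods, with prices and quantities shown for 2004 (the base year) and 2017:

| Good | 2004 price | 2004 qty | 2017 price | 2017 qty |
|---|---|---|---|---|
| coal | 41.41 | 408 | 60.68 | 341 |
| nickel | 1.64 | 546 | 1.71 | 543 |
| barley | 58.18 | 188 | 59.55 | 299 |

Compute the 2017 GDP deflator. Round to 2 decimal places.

121.66

Nominal GDP 2017 = 60.68·341 + 1.71·543 + 59.55·299 = 39425.86.
Real GDP 2017 (at 2004 prices) = 41.41·341 + 1.64·543 + 58.18·299 = 32407.15.
Deflator = Nominal/Real × 100 = 39425.86/32407.15 × 100 = 121.658.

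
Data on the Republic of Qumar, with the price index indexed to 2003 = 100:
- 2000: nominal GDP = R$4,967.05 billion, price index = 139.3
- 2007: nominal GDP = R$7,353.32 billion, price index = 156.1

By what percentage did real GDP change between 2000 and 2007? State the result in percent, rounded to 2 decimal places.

32.11%

Deflate each year: 2000 → 4967.05/1.393 = 3565.72; 2007 → 7353.32/1.561 = 4710.65.
So real GDP changed by 4710.65/3565.72 − 1 = 0.3211, i.e. 32.11%.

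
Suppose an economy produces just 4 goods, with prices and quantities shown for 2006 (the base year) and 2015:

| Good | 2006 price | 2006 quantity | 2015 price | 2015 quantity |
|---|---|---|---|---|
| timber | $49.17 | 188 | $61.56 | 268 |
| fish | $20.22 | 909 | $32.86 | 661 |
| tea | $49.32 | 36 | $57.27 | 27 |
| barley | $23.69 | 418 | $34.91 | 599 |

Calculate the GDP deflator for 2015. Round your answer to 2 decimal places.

144.24

Nominal GDP 2015 = 61.56·268 + 32.86·661 + 57.27·27 + 34.91·599 = 60675.92.
Real GDP 2015 (at 2006 prices) = 49.17·268 + 20.22·661 + 49.32·27 + 23.69·599 = 42064.93.
Deflator = Nominal/Real × 100 = 60675.92/42064.93 × 100 = 144.243.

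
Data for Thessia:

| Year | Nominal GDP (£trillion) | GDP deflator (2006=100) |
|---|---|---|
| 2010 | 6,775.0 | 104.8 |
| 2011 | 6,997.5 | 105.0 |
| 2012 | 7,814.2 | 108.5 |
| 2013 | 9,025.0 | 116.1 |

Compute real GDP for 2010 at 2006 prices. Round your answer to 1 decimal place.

£6,464.7 trillion

Real GDP 2010 = 6775.0 / 1.048 = 6464.69.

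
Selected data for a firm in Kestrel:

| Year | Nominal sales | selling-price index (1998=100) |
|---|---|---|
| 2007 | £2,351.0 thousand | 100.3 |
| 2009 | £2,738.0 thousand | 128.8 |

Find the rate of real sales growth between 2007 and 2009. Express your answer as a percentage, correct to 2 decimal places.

-9.31%

Deflate each year: 2007 → 2351.0/1.003 = 2343.97; 2009 → 2738.0/1.288 = 2125.78.
So real sales changed by 2125.78/2343.97 − 1 = -0.0931, i.e. -9.31%.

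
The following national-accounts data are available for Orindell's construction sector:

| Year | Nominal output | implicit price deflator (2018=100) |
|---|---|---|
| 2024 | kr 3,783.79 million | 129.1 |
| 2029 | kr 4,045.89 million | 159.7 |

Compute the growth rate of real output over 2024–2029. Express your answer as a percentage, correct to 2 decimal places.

-13.56%

Deflate each year: 2024 → 3783.79/1.291 = 2930.90; 2029 → 4045.89/1.597 = 2533.43.
So real output changed by 2533.43/2930.90 − 1 = -0.1356, i.e. -13.56%.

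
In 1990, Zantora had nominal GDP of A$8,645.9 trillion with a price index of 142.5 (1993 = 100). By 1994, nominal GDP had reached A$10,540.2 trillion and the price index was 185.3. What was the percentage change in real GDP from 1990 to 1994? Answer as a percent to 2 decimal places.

Real GDP 1990 = 8645.9 / 1.425 = 6067.30.
Real GDP 1994 = 10540.2 / 1.853 = 5688.18.
Real growth = 5688.18 / 6067.30 − 1 = -0.0625.

-6.25%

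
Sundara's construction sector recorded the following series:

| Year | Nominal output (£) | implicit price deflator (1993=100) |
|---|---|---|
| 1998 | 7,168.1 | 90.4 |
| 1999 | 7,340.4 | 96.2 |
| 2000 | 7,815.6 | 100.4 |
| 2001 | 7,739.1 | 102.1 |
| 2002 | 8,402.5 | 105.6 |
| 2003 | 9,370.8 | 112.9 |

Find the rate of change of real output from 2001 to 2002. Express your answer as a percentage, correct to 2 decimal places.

4.97%

Real output 2001 = 7739.1/1.021 = 7579.92.
Real output 2002 = 8402.5/1.056 = 7956.91.
Change = 7956.91/7579.92 − 1 = 0.0497.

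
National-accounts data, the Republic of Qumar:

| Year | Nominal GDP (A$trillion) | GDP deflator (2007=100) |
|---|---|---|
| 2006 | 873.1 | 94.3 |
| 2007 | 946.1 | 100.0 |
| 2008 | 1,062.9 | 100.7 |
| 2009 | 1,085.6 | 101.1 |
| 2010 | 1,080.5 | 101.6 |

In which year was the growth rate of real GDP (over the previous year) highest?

2008

2007: real = 946.1/1.000 = 946.10; growth vs 2006 (925.87) = 2.18%.
2008: real = 1062.9/1.007 = 1055.51; growth vs 2007 (946.10) = 11.56%.
2009: real = 1085.6/1.011 = 1073.79; growth vs 2008 (1055.51) = 1.73%.
2010: real = 1080.5/1.016 = 1063.48; growth vs 2009 (1073.79) = -0.96%.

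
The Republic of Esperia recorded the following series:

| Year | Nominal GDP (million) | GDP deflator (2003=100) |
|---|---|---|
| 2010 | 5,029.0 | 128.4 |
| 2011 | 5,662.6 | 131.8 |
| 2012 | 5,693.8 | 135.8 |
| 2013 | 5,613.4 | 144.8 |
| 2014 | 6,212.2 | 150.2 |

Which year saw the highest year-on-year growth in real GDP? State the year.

2011

2011: real = 5662.6/1.318 = 4296.36; growth vs 2010 (3916.67) = 9.69%.
2012: real = 5693.8/1.358 = 4192.78; growth vs 2011 (4296.36) = -2.41%.
2013: real = 5613.4/1.448 = 3876.66; growth vs 2012 (4192.78) = -7.54%.
2014: real = 6212.2/1.502 = 4135.95; growth vs 2013 (3876.66) = 6.69%.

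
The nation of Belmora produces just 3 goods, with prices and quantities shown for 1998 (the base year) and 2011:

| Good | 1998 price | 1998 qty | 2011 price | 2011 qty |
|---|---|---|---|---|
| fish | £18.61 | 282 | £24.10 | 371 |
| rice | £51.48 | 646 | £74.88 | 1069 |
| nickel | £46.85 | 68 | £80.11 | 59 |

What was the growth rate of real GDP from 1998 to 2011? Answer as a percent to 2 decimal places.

55.19%

Real GDP 1998 = Nominal GDP 1998 = 18.61·282 + 51.48·646 + 46.85·68 = 41689.90.
Real GDP 2011 (at 1998 prices) = 18.61·371 + 51.48·1069 + 46.85·59 = 64700.58.
Real growth = 64700.58/41689.90 − 1 = 0.5519.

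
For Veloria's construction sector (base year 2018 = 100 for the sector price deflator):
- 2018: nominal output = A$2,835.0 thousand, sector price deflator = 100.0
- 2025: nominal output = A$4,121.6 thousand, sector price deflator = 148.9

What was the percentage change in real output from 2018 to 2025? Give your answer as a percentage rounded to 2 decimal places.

Deflate each year: 2018 → 2835.0/1.000 = 2835.00; 2025 → 4121.6/1.489 = 2768.03.
So real output changed by 2768.03/2835.00 − 1 = -0.0236, i.e. -2.36%.

-2.36%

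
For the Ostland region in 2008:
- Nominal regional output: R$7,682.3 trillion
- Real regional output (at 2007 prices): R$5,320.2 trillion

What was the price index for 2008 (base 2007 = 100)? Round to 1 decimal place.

price index = (Nominal / Real) × 100 = 7682.3 / 5320.2 × 100 = 144.40.

144.4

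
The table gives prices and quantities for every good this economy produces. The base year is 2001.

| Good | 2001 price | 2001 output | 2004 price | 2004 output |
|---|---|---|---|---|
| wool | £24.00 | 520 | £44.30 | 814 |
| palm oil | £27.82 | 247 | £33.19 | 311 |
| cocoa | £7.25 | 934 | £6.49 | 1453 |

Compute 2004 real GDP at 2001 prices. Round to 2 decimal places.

£38722.27

Real GDP 2004 = Σ (p_2001 × q_2004) = 24.00·814 + 27.82·311 + 7.25·1453 = 38722.27.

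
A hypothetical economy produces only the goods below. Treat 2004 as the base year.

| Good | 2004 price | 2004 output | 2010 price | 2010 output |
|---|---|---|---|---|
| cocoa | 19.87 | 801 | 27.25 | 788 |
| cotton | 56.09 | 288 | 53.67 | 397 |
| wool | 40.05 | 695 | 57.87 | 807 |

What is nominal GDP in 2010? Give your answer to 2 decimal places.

89481.08

Nominal GDP 2010 = Σ (p_2010 × q_2010) = 27.25·788 + 53.67·397 + 57.87·807 = 89481.08.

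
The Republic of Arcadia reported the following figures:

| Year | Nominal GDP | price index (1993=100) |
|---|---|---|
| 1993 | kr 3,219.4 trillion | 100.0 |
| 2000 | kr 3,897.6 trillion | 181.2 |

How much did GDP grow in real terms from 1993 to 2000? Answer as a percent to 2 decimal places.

-33.19%

Deflate each year: 1993 → 3219.4/1.000 = 3219.40; 2000 → 3897.6/1.812 = 2150.99.
So real GDP changed by 2150.99/3219.40 − 1 = -0.3319, i.e. -33.19%.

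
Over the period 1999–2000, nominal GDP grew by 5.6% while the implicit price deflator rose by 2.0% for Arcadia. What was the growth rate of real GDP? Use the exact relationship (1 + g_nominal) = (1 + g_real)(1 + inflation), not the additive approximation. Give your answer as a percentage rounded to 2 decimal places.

3.53%

(1 + g_nom) = (1 + g_real)(1 + π), so g_real = 1.0560 / 1.0200 − 1 = 0.03529.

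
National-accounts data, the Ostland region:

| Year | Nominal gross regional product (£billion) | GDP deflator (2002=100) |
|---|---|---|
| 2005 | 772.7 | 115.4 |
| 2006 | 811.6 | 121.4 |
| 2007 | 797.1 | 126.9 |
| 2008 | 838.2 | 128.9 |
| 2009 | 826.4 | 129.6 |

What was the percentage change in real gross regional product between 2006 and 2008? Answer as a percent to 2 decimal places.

-2.73%

Real gross regional product 2006 = 811.6/1.214 = 668.53.
Real gross regional product 2008 = 838.2/1.289 = 650.27.
Change = 650.27/668.53 − 1 = -0.0273.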